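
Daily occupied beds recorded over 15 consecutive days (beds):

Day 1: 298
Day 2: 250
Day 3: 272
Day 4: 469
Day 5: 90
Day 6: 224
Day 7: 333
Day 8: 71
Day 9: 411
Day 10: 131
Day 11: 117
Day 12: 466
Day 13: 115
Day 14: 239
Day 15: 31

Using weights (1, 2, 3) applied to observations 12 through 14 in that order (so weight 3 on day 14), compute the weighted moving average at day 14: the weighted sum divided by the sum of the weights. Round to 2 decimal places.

Weighted sum: 1·466 + 2·115 + 3·239 = 466 + 230 + 717 = 1413
Weight total: 1 + 2 + 3 = 6
WMA = 1413 / 6 = 235.50

235.50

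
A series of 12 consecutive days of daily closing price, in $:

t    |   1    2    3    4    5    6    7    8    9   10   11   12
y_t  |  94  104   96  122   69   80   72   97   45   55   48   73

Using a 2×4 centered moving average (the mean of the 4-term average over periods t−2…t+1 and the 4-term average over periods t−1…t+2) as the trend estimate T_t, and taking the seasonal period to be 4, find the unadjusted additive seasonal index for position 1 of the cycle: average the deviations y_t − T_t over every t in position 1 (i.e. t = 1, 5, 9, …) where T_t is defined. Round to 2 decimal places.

Season position 1 occurs at t = 5, 9 (where T_t is defined).
t=5: T_5 = 88.7500; y_5 − T_5 = 69 − 88.7500 = -19.7500
t=9: T_9 = 64.2500; y_9 − T_9 = 45 − 64.2500 = -19.2500
Mean deviation: (-19.7500 + -19.2500) / 2 = -19.50

-19.50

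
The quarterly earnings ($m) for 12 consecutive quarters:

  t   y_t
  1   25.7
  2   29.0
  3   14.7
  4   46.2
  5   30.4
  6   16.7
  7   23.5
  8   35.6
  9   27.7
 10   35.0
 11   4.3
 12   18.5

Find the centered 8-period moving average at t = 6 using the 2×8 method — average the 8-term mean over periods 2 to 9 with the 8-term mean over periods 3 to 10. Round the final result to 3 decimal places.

28.350

Sum over 2–9: 29.0 + 14.7 + 46.2 + 30.4 + 16.7 + 23.5 + 35.6 + 27.7 = 223.8
Sum over 3–10: 14.7 + 46.2 + 30.4 + 16.7 + 23.5 + 35.6 + 27.7 + 35.0 = 229.8
CMA at t=6 = (223.8 + 229.8) / (2·8) = 453.6 / 16 = 28.350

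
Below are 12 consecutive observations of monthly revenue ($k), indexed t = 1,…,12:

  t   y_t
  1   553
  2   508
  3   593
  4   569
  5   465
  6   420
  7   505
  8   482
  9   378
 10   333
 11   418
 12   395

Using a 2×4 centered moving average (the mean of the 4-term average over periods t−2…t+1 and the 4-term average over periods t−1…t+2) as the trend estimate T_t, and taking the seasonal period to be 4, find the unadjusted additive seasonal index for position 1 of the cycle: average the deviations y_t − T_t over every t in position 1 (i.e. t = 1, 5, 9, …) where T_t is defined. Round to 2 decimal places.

Season position 1 occurs at t = 5, 9 (where T_t is defined).
t=5: T_5 = 500.7500; y_5 − T_5 = 465 − 500.7500 = -35.7500
t=9: T_9 = 413.6250; y_9 − T_9 = 378 − 413.6250 = -35.6250
Mean deviation: (-35.7500 + -35.6250) / 2 = -35.69

-35.69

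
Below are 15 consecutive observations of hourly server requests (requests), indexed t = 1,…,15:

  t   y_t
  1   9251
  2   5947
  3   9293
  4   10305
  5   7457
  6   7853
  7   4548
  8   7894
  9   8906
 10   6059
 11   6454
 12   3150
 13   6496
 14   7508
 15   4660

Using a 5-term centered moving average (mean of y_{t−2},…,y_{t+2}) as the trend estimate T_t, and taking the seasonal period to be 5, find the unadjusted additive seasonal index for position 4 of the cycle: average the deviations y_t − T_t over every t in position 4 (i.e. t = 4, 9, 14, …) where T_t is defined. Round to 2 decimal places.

Season position 4 occurs at t = 4, 9 (where T_t is defined).
t=4: T_4 = 8171.0000; y_4 − T_4 = 10305 − 8171.0000 = 2134.0000
t=9: T_9 = 6772.2000; y_9 − T_9 = 8906 − 6772.2000 = 2133.8000
Mean deviation: (2134.0000 + 2133.8000) / 2 = 2133.90

2133.90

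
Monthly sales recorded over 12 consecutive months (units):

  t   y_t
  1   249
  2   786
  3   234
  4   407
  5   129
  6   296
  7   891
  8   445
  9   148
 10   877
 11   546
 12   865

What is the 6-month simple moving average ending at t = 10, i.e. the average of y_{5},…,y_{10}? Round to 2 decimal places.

Sum of periods 5–10: 129 + 296 + 891 + 445 + 148 + 877 = 2786
Divide by 6: 2786 / 6 = 464.33

464.33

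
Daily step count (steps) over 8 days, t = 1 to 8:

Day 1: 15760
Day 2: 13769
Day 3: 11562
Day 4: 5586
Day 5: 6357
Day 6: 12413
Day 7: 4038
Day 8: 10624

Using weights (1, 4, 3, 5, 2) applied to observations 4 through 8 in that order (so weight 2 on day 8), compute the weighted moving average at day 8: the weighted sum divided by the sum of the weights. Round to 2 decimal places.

7312.73

Weighted sum: 1·5586 + 4·6357 + 3·12413 + 5·4038 + 2·10624 = 5586 + 25428 + 37239 + 20190 + 21248 = 109691
Weight total: 1 + 4 + 3 + 5 + 2 = 15
WMA = 109691 / 15 = 7312.73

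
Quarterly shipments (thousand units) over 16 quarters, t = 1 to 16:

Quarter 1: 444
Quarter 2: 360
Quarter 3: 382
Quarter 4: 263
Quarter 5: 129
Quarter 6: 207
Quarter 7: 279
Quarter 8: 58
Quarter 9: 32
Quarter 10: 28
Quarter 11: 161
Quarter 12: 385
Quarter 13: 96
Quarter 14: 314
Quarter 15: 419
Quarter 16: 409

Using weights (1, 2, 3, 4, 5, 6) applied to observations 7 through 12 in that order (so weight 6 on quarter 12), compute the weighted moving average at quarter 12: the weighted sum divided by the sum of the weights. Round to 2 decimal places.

Weighted sum: 1·279 + 2·58 + 3·32 + 4·28 + 5·161 + 6·385 = 279 + 116 + 96 + 112 + 805 + 2310 = 3718
Weight total: 1 + 2 + 3 + 4 + 5 + 6 = 21
WMA = 3718 / 21 = 177.05

177.05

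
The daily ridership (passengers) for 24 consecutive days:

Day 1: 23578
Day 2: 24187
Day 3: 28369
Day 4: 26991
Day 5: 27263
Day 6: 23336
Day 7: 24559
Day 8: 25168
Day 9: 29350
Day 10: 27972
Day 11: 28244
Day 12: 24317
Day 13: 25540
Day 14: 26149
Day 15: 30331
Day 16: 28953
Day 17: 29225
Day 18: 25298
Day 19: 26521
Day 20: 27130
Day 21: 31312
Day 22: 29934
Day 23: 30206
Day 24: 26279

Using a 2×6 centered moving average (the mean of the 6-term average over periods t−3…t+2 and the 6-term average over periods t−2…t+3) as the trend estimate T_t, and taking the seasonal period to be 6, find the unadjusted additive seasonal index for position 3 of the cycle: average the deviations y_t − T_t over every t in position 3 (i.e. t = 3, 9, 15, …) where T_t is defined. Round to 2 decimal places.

2830.08

Season position 3 occurs at t = 9, 15, 21 (where T_t is defined).
t=9: T_9 = 26519.9167; y_9 − T_9 = 29350 − 26519.9167 = 2830.0833
t=15: T_15 = 27500.9167; y_15 − T_15 = 30331 − 27500.9167 = 2830.0833
t=21: T_21 = 28481.9167; y_21 − T_21 = 31312 − 28481.9167 = 2830.0833
Mean deviation: (2830.0833 + 2830.0833 + 2830.0833) / 3 = 2830.08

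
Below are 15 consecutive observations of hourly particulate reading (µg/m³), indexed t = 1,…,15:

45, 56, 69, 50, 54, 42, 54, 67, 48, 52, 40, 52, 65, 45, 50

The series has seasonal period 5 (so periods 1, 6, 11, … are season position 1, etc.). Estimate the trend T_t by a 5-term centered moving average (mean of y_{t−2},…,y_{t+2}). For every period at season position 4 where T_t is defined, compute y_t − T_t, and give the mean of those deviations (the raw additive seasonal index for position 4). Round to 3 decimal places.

Season position 4 occurs at t = 4, 9 (where T_t is defined).
t=4: T_4 = 54.20000; y_4 − T_4 = 50 − 54.20000 = -4.20000
t=9: T_9 = 52.20000; y_9 − T_9 = 48 − 52.20000 = -4.20000
Mean deviation: (-4.20000 + -4.20000) / 2 = -4.200

-4.200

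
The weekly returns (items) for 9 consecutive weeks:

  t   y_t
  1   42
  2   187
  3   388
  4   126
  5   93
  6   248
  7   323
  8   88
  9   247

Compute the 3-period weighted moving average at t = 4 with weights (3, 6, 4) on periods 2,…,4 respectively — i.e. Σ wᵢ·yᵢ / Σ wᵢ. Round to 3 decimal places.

261.000

Weighted sum: 3·187 + 6·388 + 4·126 = 561 + 2328 + 504 = 3393
Weight total: 3 + 6 + 4 = 13
WMA = 3393 / 13 = 261.000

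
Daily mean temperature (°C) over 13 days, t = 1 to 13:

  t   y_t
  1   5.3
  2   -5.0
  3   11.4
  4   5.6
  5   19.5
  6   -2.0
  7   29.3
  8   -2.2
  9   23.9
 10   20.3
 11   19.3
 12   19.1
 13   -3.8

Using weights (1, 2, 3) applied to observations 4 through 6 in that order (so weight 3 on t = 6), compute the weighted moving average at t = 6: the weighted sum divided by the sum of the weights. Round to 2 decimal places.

Weighted sum: 1·5.6 + 2·19.5 + 3·-2.0 = 5.6 + 39.0 + -6.0 = 38.6
Weight total: 1 + 2 + 3 = 6
WMA = 38.6 / 6 = 6.43

6.43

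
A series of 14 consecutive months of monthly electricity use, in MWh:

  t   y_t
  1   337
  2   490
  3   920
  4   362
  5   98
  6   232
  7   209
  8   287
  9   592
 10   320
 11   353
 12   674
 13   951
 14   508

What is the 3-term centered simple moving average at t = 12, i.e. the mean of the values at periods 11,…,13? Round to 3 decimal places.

659.333

Sum of periods 11–13: 353 + 674 + 951 = 1978
Divide by 3: 1978 / 3 = 659.333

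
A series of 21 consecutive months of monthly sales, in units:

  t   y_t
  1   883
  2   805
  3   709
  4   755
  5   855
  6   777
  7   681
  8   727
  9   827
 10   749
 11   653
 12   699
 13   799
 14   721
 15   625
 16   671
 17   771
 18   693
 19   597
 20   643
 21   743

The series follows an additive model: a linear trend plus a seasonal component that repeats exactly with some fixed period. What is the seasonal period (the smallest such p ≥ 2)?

4

First differences y_{t+1} − y_t: -78, -96, 46, 100, -78, -96, 46, 100, -78, -96, …
The difference pattern repeats every 4 terms and not for any smaller step, so p = 4.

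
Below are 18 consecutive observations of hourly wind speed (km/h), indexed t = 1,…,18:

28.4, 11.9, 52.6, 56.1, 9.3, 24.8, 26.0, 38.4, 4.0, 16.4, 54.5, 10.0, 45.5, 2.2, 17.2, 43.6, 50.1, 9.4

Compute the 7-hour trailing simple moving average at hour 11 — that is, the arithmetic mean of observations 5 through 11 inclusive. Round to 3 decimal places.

24.771

Sum of periods 5–11: 9.3 + 24.8 + 26.0 + 38.4 + 4.0 + 16.4 + 54.5 = 173.4
Divide by 7: 173.4 / 7 = 24.771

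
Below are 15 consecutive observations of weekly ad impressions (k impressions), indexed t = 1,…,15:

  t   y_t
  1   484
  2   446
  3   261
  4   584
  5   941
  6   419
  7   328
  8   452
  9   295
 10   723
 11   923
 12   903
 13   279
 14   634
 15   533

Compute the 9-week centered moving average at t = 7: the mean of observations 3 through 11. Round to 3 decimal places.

547.333

Sum of periods 3–11: 261 + 584 + 941 + 419 + 328 + 452 + 295 + 723 + 923 = 4926
Divide by 9: 4926 / 9 = 547.333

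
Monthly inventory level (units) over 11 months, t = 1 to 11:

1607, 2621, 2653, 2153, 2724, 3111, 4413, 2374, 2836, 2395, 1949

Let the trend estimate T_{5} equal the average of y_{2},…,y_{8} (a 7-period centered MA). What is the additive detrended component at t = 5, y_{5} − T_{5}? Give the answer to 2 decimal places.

-140.14

Trend T_5 = (2621 + 2653 + 2153 + 2724 + 3111 + 4413 + 2374) / 7 = 20049/7 = 2864.1429
Detrended value: 2724 − 2864.1429 = -140.14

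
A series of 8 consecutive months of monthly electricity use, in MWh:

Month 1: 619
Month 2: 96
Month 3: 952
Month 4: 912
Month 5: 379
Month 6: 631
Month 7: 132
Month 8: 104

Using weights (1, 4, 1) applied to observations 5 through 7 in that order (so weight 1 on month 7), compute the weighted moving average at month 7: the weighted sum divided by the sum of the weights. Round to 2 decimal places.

Weighted sum: 1·379 + 4·631 + 1·132 = 379 + 2524 + 132 = 3035
Weight total: 1 + 4 + 1 = 6
WMA = 3035 / 6 = 505.83

505.83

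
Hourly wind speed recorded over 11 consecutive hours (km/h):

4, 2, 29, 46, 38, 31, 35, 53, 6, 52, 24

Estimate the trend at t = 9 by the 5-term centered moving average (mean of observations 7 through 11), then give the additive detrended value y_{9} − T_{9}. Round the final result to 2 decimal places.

Trend T_9 = (35 + 53 + 6 + 52 + 24) / 5 = 170/5 = 34.0000
Detrended value: 6 − 34.0000 = -28.00

-28.00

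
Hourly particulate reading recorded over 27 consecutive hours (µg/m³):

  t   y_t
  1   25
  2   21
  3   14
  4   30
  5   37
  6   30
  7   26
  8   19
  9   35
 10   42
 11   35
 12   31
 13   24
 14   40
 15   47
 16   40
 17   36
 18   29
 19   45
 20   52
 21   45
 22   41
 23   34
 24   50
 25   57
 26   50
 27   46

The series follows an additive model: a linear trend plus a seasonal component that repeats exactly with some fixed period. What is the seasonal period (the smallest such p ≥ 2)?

First differences y_{t+1} − y_t: -4, -7, 16, 7, -7, -4, -7, 16, 7, -7, -4, -7, …
The difference pattern repeats every 5 terms and not for any smaller step, so p = 5.

5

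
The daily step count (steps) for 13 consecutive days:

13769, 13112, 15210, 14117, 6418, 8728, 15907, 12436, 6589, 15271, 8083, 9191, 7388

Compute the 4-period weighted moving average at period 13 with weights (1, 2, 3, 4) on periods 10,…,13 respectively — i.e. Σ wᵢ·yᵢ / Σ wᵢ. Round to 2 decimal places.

Weighted sum: 1·15271 + 2·8083 + 3·9191 + 4·7388 = 15271 + 16166 + 27573 + 29552 = 88562
Weight total: 1 + 2 + 3 + 4 = 10
WMA = 88562 / 10 = 8856.20

8856.20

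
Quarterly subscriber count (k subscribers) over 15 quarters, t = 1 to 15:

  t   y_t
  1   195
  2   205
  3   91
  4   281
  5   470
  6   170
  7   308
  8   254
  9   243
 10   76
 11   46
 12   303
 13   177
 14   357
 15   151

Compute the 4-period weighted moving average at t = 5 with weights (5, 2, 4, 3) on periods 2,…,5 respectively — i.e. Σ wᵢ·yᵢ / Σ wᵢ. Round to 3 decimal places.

Weighted sum: 5·205 + 2·91 + 4·281 + 3·470 = 1025 + 182 + 1124 + 1410 = 3741
Weight total: 5 + 2 + 4 + 3 = 14
WMA = 3741 / 14 = 267.214

267.214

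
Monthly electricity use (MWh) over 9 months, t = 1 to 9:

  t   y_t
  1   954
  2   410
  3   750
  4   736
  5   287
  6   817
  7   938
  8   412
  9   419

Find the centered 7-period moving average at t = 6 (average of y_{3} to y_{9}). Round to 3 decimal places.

Sum of periods 3–9: 750 + 736 + 287 + 817 + 938 + 412 + 419 = 4359
Divide by 7: 4359 / 7 = 622.714

622.714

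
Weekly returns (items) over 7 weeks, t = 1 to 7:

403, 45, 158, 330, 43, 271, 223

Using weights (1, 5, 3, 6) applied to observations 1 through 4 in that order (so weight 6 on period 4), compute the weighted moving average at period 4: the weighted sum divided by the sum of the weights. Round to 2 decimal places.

Weighted sum: 1·403 + 5·45 + 3·158 + 6·330 = 403 + 225 + 474 + 1980 = 3082
Weight total: 1 + 5 + 3 + 6 = 15
WMA = 3082 / 15 = 205.47

205.47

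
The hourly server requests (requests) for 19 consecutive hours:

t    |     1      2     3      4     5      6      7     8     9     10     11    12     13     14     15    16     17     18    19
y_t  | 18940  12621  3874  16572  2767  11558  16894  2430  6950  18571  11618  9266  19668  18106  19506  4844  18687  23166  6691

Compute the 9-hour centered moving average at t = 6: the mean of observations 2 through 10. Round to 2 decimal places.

Sum of periods 2–10: 12621 + 3874 + 16572 + 2767 + 11558 + 16894 + 2430 + 6950 + 18571 = 92237
Divide by 9: 92237 / 9 = 10248.56

10248.56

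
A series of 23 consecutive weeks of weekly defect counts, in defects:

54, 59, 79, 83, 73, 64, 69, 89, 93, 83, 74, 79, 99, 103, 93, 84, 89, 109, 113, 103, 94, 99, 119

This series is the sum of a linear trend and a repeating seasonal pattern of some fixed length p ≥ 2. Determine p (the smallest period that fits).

First differences y_{t+1} − y_t: 5, 20, 4, -10, -9, 5, 20, 4, -10, -9, 5, 20, …
The difference pattern repeats every 5 terms and not for any smaller step, so p = 5.

5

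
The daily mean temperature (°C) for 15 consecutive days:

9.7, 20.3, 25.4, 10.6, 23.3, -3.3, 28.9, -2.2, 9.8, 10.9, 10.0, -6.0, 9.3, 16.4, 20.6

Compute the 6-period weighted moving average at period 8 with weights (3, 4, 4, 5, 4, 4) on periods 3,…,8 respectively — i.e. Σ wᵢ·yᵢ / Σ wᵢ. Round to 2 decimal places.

12.59

Weighted sum: 3·25.4 + 4·10.6 + 4·23.3 + 5·-3.3 + 4·28.9 + 4·-2.2 = 76.2 + 42.4 + 93.2 + -16.5 + 115.6 + -8.8 = 302.1
Weight total: 3 + 4 + 4 + 5 + 4 + 4 = 24
WMA = 302.1 / 24 = 12.59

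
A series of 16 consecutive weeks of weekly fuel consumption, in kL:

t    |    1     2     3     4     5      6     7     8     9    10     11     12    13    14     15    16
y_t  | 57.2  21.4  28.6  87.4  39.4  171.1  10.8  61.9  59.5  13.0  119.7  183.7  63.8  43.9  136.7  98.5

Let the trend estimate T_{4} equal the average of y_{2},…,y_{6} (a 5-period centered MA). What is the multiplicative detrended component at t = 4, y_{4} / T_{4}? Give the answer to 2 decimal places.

1.26

Trend T_4 = (21.4 + 28.6 + 87.4 + 39.4 + 171.1) / 5 = 347.9/5 = 69.5800
Ratio to trend: 87.4 / 69.5800 = 1.26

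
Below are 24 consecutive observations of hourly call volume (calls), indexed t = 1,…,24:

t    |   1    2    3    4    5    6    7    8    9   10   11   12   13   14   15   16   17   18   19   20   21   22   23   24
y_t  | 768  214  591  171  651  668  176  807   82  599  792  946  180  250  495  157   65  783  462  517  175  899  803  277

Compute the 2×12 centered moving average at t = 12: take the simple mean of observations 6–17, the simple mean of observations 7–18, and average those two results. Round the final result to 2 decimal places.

Sum over 6–17: 668 + 176 + 807 + 82 + 599 + 792 + 946 + 180 + 250 + 495 + 157 + 65 = 5217
Sum over 7–18: 176 + 807 + 82 + 599 + 792 + 946 + 180 + 250 + 495 + 157 + 65 + 783 = 5332
CMA at t=12 = (5217 + 5332) / (2·12) = 10549 / 24 = 439.54

439.54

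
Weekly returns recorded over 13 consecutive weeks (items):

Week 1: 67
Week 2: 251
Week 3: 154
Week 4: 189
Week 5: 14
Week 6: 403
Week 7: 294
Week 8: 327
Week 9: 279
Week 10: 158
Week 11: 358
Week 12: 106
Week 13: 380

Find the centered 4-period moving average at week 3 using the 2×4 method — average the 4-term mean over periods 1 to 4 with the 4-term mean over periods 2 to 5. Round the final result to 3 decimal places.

Sum over 1–4: 67 + 251 + 154 + 189 = 661
Sum over 2–5: 251 + 154 + 189 + 14 = 608
CMA at t=3 = (661 + 608) / (2·4) = 1269 / 8 = 158.625

158.625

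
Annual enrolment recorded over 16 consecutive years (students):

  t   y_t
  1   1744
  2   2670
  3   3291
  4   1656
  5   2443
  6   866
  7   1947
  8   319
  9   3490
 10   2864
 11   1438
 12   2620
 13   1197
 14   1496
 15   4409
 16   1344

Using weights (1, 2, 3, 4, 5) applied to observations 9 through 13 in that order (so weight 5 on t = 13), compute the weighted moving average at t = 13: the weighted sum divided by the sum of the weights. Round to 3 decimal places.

1999.800

Weighted sum: 1·3490 + 2·2864 + 3·1438 + 4·2620 + 5·1197 = 3490 + 5728 + 4314 + 10480 + 5985 = 29997
Weight total: 1 + 2 + 3 + 4 + 5 = 15
WMA = 29997 / 15 = 1999.800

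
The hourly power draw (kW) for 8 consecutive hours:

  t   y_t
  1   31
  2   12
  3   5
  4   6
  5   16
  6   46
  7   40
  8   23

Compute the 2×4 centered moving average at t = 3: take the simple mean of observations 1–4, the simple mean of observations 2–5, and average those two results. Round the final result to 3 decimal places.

Sum over 1–4: 31 + 12 + 5 + 6 = 54
Sum over 2–5: 12 + 5 + 6 + 16 = 39
CMA at t=3 = (54 + 39) / (2·4) = 93 / 8 = 11.625

11.625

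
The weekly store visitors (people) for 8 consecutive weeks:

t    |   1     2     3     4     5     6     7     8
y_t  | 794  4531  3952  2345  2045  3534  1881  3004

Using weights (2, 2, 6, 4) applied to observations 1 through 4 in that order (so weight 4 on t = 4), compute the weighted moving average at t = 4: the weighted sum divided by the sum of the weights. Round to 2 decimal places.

Weighted sum: 2·794 + 2·4531 + 6·3952 + 4·2345 = 1588 + 9062 + 23712 + 9380 = 43742
Weight total: 2 + 2 + 6 + 4 = 14
WMA = 43742 / 14 = 3124.43

3124.43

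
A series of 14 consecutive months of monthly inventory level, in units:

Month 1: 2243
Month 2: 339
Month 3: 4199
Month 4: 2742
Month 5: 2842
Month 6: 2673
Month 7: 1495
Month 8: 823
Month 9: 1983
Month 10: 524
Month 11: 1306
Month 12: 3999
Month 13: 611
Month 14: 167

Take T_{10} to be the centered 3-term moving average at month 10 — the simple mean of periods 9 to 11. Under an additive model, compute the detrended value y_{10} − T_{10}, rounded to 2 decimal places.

-747.00

Trend T_10 = (1983 + 524 + 1306) / 3 = 3813/3 = 1271.0000
Detrended value: 524 − 1271.0000 = -747.00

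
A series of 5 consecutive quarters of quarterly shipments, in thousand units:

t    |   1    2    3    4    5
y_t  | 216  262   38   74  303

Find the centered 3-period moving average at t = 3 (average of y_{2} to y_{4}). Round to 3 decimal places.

Sum of periods 2–4: 262 + 38 + 74 = 374
Divide by 3: 374 / 3 = 124.667

124.667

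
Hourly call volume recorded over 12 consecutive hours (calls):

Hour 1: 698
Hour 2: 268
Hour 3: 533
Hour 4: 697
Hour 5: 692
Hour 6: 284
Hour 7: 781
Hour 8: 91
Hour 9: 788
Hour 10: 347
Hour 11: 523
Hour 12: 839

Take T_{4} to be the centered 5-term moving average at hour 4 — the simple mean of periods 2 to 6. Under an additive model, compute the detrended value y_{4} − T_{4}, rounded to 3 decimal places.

202.200

Trend T_4 = (268 + 533 + 697 + 692 + 284) / 5 = 2474/5 = 494.80000
Detrended value: 697 − 494.80000 = 202.200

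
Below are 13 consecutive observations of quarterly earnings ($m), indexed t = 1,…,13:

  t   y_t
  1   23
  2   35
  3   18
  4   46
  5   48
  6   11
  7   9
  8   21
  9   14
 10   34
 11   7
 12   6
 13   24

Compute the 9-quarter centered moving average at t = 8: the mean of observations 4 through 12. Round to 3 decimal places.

Sum of periods 4–12: 46 + 48 + 11 + 9 + 21 + 14 + 34 + 7 + 6 = 196
Divide by 9: 196 / 9 = 21.778

21.778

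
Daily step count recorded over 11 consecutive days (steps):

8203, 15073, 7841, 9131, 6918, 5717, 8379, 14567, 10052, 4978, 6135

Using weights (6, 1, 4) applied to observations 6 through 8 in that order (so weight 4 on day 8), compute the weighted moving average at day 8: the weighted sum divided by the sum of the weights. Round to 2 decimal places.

Weighted sum: 6·5717 + 1·8379 + 4·14567 = 34302 + 8379 + 58268 = 100949
Weight total: 6 + 1 + 4 = 11
WMA = 100949 / 11 = 9177.18

9177.18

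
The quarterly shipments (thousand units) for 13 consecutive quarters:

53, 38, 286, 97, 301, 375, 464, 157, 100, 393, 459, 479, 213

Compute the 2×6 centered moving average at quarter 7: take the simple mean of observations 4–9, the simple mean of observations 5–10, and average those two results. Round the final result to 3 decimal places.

273.667

Sum over 4–9: 97 + 301 + 375 + 464 + 157 + 100 = 1494
Sum over 5–10: 301 + 375 + 464 + 157 + 100 + 393 = 1790
CMA at t=7 = (1494 + 1790) / (2·6) = 3284 / 12 = 273.667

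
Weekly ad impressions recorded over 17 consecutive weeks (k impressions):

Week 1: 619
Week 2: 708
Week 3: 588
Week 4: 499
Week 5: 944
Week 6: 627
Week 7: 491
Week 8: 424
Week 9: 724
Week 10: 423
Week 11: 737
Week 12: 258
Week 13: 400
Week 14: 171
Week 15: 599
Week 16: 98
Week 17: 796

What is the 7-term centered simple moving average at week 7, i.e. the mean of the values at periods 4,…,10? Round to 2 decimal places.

590.29

Sum of periods 4–10: 499 + 944 + 627 + 491 + 424 + 724 + 423 = 4132
Divide by 7: 4132 / 7 = 590.29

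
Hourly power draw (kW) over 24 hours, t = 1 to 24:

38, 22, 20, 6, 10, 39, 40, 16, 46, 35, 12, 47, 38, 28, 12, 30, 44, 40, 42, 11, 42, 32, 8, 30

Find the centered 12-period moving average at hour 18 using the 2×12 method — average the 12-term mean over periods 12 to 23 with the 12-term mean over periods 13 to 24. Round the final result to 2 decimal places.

Sum over 12–23: 47 + 38 + 28 + 12 + 30 + 44 + 40 + 42 + 11 + 42 + 32 + 8 = 374
Sum over 13–24: 38 + 28 + 12 + 30 + 44 + 40 + 42 + 11 + 42 + 32 + 8 + 30 = 357
CMA at t=18 = (374 + 357) / (2·12) = 731 / 24 = 30.46

30.46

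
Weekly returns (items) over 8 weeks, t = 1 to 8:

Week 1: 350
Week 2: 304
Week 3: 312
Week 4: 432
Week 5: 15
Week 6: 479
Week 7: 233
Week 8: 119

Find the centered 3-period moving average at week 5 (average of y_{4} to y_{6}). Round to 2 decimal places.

Sum of periods 4–6: 432 + 15 + 479 = 926
Divide by 3: 926 / 3 = 308.67

308.67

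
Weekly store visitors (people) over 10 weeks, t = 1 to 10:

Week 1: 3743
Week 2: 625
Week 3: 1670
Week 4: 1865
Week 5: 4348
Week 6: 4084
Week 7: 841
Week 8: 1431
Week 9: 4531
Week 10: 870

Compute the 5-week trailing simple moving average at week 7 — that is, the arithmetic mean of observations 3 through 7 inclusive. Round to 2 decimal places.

Sum of periods 3–7: 1670 + 1865 + 4348 + 4084 + 841 = 12808
Divide by 5: 12808 / 5 = 2561.60

2561.60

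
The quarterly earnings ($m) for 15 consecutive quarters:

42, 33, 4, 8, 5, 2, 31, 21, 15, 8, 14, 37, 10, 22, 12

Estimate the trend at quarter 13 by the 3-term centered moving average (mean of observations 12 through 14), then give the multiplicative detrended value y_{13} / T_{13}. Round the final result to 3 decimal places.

Trend T_13 = (37 + 10 + 22) / 3 = 69/3 = 23.00000
Ratio to trend: 10 / 23.00000 = 0.435

0.435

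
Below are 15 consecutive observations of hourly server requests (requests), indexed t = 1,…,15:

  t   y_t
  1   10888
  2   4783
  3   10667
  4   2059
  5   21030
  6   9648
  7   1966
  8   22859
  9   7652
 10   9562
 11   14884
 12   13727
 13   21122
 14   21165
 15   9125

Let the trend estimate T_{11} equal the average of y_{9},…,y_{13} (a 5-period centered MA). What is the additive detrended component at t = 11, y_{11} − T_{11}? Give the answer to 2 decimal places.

Trend T_11 = (7652 + 9562 + 14884 + 13727 + 21122) / 5 = 66947/5 = 13389.4000
Detrended value: 14884 − 13389.4000 = 1494.60

1494.60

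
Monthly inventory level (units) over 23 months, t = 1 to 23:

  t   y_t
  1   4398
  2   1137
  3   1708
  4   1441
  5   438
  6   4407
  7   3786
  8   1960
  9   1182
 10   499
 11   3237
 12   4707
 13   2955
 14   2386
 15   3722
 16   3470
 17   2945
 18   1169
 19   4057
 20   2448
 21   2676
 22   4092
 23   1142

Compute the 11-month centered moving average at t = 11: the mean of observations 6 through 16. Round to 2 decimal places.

2937.36

Sum of periods 6–16: 4407 + 3786 + 1960 + 1182 + 499 + 3237 + 4707 + 2955 + 2386 + 3722 + 3470 = 32311
Divide by 11: 32311 / 11 = 2937.36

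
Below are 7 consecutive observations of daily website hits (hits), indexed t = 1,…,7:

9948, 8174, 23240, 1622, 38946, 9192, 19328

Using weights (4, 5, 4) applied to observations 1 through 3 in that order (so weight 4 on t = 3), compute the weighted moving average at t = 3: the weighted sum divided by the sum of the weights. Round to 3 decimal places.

Weighted sum: 4·9948 + 5·8174 + 4·23240 = 39792 + 40870 + 92960 = 173622
Weight total: 4 + 5 + 4 = 13
WMA = 173622 / 13 = 13355.538

13355.538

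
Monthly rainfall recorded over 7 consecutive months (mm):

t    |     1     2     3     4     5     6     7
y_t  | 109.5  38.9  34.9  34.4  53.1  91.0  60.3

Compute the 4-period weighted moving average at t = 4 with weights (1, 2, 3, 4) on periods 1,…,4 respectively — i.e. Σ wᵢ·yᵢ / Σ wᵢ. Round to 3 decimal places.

Weighted sum: 1·109.5 + 2·38.9 + 3·34.9 + 4·34.4 = 109.5 + 77.8 + 104.7 + 137.6 = 429.6
Weight total: 1 + 2 + 3 + 4 = 10
WMA = 429.6 / 10 = 42.960

42.960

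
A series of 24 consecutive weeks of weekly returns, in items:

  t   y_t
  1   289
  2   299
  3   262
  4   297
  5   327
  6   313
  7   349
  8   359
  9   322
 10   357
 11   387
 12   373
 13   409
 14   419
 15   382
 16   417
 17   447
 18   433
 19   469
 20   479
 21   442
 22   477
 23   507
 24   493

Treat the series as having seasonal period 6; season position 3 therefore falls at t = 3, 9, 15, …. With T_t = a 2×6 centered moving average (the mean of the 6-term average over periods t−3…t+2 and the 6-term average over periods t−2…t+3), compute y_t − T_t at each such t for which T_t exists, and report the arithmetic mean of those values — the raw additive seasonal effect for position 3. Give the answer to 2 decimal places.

-30.83

Season position 3 occurs at t = 9, 15, 21 (where T_t is defined).
t=9: T_9 = 352.8333; y_9 − T_9 = 322 − 352.8333 = -30.8333
t=15: T_15 = 412.8333; y_15 − T_15 = 382 − 412.8333 = -30.8333
t=21: T_21 = 472.8333; y_21 − T_21 = 442 − 472.8333 = -30.8333
Mean deviation: (-30.8333 + -30.8333 + -30.8333) / 3 = -30.83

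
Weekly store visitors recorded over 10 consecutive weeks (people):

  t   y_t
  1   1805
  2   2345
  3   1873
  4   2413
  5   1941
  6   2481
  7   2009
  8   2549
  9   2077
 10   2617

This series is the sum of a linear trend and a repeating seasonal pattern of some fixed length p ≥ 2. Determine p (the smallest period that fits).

First differences y_{t+1} − y_t: 540, -472, 540, -472, 540, -472, …
The difference pattern repeats every 2 terms and not for any smaller step, so p = 2.

2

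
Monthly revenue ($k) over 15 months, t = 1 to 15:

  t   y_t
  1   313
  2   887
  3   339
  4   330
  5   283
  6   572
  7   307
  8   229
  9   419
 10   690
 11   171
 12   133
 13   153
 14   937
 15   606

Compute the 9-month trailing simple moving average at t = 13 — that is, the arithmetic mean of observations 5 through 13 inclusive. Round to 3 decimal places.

Sum of periods 5–13: 283 + 572 + 307 + 229 + 419 + 690 + 171 + 133 + 153 = 2957
Divide by 9: 2957 / 9 = 328.556

328.556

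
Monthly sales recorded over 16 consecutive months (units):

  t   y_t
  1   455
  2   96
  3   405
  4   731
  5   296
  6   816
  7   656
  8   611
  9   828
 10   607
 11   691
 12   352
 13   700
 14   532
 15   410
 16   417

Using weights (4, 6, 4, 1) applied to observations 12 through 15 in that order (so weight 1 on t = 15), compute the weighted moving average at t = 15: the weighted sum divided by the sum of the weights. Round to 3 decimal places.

543.067

Weighted sum: 4·352 + 6·700 + 4·532 + 1·410 = 1408 + 4200 + 2128 + 410 = 8146
Weight total: 4 + 6 + 4 + 1 = 15
WMA = 8146 / 15 = 543.067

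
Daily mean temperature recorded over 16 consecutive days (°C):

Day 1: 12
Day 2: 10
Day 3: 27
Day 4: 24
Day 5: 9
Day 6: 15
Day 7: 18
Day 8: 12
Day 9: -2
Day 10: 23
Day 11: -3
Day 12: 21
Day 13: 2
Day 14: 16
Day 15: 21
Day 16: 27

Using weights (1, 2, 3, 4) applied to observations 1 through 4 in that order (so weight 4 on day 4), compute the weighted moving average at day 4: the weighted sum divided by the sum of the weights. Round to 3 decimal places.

Weighted sum: 1·12 + 2·10 + 3·27 + 4·24 = 12 + 20 + 81 + 96 = 209
Weight total: 1 + 2 + 3 + 4 = 10
WMA = 209 / 10 = 20.900

20.900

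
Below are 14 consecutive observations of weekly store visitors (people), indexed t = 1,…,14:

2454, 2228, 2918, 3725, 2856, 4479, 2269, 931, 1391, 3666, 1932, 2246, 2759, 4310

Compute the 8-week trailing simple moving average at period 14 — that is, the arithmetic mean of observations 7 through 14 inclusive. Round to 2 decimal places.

2438.00

Sum of periods 7–14: 2269 + 931 + 1391 + 3666 + 1932 + 2246 + 2759 + 4310 = 19504
Divide by 8: 19504 / 8 = 2438.00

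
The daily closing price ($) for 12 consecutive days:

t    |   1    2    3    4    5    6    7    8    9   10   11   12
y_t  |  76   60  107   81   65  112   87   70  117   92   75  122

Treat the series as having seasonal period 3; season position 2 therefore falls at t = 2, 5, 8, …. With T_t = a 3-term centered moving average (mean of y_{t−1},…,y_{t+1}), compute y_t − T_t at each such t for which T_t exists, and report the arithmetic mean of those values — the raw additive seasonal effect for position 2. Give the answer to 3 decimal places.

-21.167

Season position 2 occurs at t = 2, 5, 8, 11 (where T_t is defined).
t=2: T_2 = 81.00000; y_2 − T_2 = 60 − 81.00000 = -21.00000
t=5: T_5 = 86.00000; y_5 − T_5 = 65 − 86.00000 = -21.00000
t=8: T_8 = 91.33333; y_8 − T_8 = 70 − 91.33333 = -21.33333
t=11: T_11 = 96.33333; y_11 − T_11 = 75 − 96.33333 = -21.33333
Mean deviation: (-21.00000 + -21.00000 + -21.33333 + -21.33333) / 4 = -21.167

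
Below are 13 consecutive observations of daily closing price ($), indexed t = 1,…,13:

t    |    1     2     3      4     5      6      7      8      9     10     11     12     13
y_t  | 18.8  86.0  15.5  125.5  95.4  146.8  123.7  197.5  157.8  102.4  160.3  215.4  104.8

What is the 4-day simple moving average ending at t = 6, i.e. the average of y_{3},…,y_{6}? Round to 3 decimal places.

95.800

Sum of periods 3–6: 15.5 + 125.5 + 95.4 + 146.8 = 383.2
Divide by 4: 383.2 / 4 = 95.800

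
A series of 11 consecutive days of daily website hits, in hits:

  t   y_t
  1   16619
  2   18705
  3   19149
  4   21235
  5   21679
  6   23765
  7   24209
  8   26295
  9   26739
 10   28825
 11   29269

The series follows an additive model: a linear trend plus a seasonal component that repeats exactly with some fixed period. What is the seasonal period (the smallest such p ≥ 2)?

2

First differences y_{t+1} − y_t: 2086, 444, 2086, 444, 2086, 444, …
The difference pattern repeats every 2 terms and not for any smaller step, so p = 2.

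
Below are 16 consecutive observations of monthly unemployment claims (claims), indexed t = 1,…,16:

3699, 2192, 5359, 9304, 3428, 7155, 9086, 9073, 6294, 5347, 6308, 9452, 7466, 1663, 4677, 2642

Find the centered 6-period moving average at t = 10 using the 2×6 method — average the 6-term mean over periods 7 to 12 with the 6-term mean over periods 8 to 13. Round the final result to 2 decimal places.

7458.33

Sum over 7–12: 9086 + 9073 + 6294 + 5347 + 6308 + 9452 = 45560
Sum over 8–13: 9073 + 6294 + 5347 + 6308 + 9452 + 7466 = 43940
CMA at t=10 = (45560 + 43940) / (2·6) = 89500 / 12 = 7458.33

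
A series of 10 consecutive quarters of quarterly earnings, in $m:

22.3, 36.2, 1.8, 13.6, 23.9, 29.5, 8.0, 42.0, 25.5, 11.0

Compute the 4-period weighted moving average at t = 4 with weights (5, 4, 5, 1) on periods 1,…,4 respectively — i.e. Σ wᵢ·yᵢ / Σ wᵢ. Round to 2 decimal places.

18.59

Weighted sum: 5·22.3 + 4·36.2 + 5·1.8 + 1·13.6 = 111.5 + 144.8 + 9.0 + 13.6 = 278.9
Weight total: 5 + 4 + 5 + 1 = 15
WMA = 278.9 / 15 = 18.59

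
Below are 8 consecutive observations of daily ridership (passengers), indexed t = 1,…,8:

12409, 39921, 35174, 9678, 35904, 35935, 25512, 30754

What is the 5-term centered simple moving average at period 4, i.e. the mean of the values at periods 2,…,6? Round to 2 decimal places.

Sum of periods 2–6: 39921 + 35174 + 9678 + 35904 + 35935 = 156612
Divide by 5: 156612 / 5 = 31322.40

31322.40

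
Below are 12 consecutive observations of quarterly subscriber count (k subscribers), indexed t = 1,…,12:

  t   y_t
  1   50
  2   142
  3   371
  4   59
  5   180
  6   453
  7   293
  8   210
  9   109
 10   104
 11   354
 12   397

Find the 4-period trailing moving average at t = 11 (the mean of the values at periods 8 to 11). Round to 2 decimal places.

194.25

Sum of periods 8–11: 210 + 109 + 104 + 354 = 777
Divide by 4: 777 / 4 = 194.25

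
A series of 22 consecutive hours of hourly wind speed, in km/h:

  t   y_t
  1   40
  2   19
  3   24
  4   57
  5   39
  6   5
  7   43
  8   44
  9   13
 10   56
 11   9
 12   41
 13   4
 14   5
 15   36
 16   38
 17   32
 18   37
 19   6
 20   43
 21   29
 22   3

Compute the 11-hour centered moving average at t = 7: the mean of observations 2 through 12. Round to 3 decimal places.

Sum of periods 2–12: 19 + 24 + 57 + 39 + 5 + 43 + 44 + 13 + 56 + 9 + 41 = 350
Divide by 11: 350 / 11 = 31.818

31.818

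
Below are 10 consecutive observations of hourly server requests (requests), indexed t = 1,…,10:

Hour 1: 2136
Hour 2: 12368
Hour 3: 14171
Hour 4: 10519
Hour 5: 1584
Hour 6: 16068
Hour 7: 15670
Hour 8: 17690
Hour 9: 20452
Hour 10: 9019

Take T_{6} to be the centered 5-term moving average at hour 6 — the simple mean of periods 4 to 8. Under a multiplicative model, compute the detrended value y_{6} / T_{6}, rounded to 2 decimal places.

1.31

Trend T_6 = (10519 + 1584 + 16068 + 15670 + 17690) / 5 = 61531/5 = 12306.2000
Ratio to trend: 16068 / 12306.2000 = 1.31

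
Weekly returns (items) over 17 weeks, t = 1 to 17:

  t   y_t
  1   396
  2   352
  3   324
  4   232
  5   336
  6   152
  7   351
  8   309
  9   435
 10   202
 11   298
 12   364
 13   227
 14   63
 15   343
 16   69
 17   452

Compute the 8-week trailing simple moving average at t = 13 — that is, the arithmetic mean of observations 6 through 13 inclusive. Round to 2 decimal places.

Sum of periods 6–13: 152 + 351 + 309 + 435 + 202 + 298 + 364 + 227 = 2338
Divide by 8: 2338 / 8 = 292.25

292.25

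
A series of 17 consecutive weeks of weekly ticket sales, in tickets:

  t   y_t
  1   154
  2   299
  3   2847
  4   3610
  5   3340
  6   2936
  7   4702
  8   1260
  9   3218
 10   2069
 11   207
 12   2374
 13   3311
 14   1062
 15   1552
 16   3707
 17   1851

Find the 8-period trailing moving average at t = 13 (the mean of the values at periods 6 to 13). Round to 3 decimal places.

2509.625

Sum of periods 6–13: 2936 + 4702 + 1260 + 3218 + 2069 + 207 + 2374 + 3311 = 20077
Divide by 8: 20077 / 8 = 2509.625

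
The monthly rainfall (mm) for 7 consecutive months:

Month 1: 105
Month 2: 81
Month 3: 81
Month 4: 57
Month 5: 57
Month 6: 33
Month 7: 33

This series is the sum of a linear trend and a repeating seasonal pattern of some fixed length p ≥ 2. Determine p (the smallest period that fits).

2

First differences y_{t+1} − y_t: -24, 0, -24, 0, -24, 0, …
The difference pattern repeats every 2 terms and not for any smaller step, so p = 2.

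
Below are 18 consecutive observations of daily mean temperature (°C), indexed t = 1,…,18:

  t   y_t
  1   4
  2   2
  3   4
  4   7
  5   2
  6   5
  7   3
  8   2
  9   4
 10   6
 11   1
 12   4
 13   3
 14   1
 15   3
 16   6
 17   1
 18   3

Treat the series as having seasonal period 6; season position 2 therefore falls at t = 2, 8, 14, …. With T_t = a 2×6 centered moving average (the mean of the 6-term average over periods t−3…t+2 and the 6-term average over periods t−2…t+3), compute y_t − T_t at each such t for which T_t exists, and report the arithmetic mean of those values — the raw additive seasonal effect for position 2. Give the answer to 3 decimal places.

Season position 2 occurs at t = 8, 14 (where T_t is defined).
t=8: T_8 = 3.58333; y_8 − T_8 = 2 − 3.58333 = -1.58333
t=14: T_14 = 3.00000; y_14 − T_14 = 1 − 3.00000 = -2.00000
Mean deviation: (-1.58333 + -2.00000) / 2 = -1.792

-1.792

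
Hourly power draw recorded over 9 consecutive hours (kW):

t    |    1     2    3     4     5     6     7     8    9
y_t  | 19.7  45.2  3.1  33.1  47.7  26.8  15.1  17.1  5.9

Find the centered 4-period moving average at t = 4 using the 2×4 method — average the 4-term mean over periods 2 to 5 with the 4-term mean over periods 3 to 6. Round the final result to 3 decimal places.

29.975

Sum over 2–5: 45.2 + 3.1 + 33.1 + 47.7 = 129.1
Sum over 3–6: 3.1 + 33.1 + 47.7 + 26.8 = 110.7
CMA at t=4 = (129.1 + 110.7) / (2·4) = 239.8 / 8 = 29.975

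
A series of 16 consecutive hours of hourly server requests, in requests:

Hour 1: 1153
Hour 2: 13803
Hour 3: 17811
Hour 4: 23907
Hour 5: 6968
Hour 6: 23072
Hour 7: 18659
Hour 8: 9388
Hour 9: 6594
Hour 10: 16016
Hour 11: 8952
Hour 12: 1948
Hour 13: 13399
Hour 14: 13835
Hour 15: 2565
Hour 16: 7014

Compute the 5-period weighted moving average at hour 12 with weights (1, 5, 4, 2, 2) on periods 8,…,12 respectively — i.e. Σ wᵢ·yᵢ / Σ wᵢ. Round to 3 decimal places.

9158.714

Weighted sum: 1·9388 + 5·6594 + 4·16016 + 2·8952 + 2·1948 = 9388 + 32970 + 64064 + 17904 + 3896 = 128222
Weight total: 1 + 5 + 4 + 2 + 2 = 14
WMA = 128222 / 14 = 9158.714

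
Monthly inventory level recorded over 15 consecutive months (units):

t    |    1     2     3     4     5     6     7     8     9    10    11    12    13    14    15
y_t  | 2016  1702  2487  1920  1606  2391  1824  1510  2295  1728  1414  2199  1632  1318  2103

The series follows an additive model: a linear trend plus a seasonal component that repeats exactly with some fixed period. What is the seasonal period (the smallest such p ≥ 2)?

3

First differences y_{t+1} − y_t: -314, 785, -567, -314, 785, -567, -314, 785, …
The difference pattern repeats every 3 terms and not for any smaller step, so p = 3.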